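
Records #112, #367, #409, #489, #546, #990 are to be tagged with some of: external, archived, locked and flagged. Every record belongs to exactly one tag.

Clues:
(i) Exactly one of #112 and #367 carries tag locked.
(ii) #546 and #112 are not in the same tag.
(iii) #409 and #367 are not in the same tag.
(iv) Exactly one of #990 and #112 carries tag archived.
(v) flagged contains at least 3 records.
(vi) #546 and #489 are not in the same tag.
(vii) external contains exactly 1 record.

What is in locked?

locked = {#367}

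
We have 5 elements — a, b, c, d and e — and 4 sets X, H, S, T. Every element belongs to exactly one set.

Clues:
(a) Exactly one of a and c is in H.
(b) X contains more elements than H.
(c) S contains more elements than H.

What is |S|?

2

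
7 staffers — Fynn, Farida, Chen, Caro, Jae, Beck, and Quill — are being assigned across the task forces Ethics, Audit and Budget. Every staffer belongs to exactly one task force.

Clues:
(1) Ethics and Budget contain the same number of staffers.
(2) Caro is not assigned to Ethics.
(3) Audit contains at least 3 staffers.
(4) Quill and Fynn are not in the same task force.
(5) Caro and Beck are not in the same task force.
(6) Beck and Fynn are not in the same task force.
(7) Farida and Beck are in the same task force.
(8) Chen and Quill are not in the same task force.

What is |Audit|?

3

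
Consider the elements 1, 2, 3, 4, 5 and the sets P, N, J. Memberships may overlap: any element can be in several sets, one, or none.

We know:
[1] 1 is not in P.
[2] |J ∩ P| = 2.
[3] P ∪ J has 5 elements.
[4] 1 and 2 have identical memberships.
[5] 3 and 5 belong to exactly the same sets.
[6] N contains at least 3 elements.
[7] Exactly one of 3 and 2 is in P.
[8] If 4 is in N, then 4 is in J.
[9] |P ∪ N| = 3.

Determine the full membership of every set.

P = {3, 5}; N = {3, 4, 5}; J = {1, 2, 3, 4, 5}

From (1): 1 ∉ P.
(4): 2 matches 1: 2 ∉ P.
(7) (exactly one): 3 ∈ P.
(5): 5 matches 3: 5 ∈ P.
Suppose 1 ∈ N: no assignment then satisfies all the clues, so 1 ∉ N.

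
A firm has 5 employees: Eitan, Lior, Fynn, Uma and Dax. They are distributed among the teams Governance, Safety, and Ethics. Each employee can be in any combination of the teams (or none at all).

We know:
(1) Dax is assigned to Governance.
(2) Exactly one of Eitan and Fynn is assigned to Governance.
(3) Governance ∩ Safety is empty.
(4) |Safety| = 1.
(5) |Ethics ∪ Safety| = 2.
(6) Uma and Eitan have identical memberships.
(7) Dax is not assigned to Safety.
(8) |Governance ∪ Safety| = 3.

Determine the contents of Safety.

Safety = {Lior}

From (1): Dax ∈ Governance.
From (7): Dax ∉ Safety.
Suppose Eitan ∈ Safety: no assignment then satisfies all the clues, so Eitan ∉ Safety.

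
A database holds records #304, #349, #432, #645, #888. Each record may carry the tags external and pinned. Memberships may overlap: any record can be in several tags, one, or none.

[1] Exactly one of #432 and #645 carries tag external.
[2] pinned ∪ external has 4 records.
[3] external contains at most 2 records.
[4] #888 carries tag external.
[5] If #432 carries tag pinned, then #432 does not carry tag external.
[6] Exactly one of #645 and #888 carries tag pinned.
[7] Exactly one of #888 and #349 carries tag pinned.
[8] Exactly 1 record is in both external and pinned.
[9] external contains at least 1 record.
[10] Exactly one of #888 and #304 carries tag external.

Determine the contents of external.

external = {#645, #888}

From (4): #888 ∈ external.
(10) (exactly one): #304 ∉ external.
Suppose #349 ∈ external: no assignment then satisfies all the clues, so #349 ∉ external.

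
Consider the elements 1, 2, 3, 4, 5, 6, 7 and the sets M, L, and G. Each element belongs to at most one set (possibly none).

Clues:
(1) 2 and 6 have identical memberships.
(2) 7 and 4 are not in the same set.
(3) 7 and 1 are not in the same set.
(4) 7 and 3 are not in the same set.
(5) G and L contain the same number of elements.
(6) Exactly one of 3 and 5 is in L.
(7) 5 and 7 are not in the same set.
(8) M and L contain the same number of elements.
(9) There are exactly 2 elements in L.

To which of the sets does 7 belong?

7: none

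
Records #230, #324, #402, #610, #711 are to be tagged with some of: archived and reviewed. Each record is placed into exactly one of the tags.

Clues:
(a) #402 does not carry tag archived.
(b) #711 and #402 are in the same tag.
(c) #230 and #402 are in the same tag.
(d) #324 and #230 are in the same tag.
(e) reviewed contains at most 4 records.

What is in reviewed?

From (a): #402 ∉ archived.
(b): #711 matches #402: #711 ∉ archived.
(c): #230 matches #402: #230 ∉ archived.
(d): #324 matches #230: #324 ∉ archived.
Only one tag left: #230 ∈ reviewed.
Only one tag left: #324 ∈ reviewed.
Only one tag left: #402 ∈ reviewed.
Only one tag left: #711 ∈ reviewed.
(e): reviewed already has 4, so the rest are out.
Only one tag left: #610 ∈ archived.

reviewed = {#230, #324, #402, #711}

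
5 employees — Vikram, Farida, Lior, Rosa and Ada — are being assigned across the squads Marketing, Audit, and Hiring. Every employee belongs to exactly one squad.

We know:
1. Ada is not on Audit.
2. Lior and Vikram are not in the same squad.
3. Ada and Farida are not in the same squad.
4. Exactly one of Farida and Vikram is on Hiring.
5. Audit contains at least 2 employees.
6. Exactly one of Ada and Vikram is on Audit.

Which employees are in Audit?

Audit = {Rosa, Vikram}

From (1): Ada ∉ Audit.
(6) (exactly one): Vikram ∈ Audit.
(2): Lior ∉ Audit.
(4) (exactly one): Farida ∈ Hiring.
(5): only 2 candidates remain for Audit, so all are in.
(3): Ada ∉ Hiring.
Only one squad left: Ada ∈ Marketing.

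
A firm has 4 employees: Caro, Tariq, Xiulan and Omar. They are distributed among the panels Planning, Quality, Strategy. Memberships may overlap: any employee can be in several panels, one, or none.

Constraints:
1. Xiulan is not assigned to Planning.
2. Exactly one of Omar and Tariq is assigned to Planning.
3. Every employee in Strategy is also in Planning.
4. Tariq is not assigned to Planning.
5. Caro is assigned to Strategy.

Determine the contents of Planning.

From (1): Xiulan ∉ Planning.
From (4): Tariq ∉ Planning.
From (5): Caro ∈ Strategy.
(2) (exactly one): Omar ∈ Planning.
(3) with Caro ∈ Strategy: Caro ∈ Planning.
(3) contrapositive: Tariq ∉ Strategy.
(3) contrapositive: Xiulan ∉ Strategy.

Planning = {Caro, Omar}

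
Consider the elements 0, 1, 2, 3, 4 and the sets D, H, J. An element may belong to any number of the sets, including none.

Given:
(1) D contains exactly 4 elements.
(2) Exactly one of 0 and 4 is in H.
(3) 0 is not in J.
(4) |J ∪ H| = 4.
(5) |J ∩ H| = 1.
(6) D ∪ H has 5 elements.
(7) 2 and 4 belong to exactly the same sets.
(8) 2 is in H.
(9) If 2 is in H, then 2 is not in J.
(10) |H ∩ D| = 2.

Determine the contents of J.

J = {1, 3}

From (3): 0 ∉ J.
From (8): 2 ∈ H.
(7): 4 matches 2: 4 ∈ H.
(9): 2 ∉ J.
(2) (exactly one): 0 ∉ H.
(7): 4 matches 2: 4 ∉ J.
Suppose 1 ∉ J: no assignment then satisfies all the clues, so 1 ∈ J.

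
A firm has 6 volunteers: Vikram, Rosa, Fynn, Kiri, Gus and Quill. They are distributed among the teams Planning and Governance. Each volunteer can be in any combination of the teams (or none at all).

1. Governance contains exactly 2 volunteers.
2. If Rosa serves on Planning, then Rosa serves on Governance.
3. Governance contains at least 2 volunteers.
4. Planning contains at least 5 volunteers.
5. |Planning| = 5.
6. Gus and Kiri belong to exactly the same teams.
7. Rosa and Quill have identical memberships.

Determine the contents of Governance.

Governance = {Quill, Rosa}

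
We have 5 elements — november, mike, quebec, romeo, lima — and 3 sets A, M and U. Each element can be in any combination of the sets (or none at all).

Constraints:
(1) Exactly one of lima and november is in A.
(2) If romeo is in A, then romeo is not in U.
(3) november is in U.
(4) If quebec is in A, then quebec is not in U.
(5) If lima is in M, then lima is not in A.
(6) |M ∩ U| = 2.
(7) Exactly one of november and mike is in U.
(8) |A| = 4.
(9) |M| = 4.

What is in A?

From (3): november ∈ U.
(7) (exactly one): mike ∉ U.
Suppose november ∉ A: no assignment then satisfies all the clues, so november ∈ A.

A = {mike, november, quebec, romeo}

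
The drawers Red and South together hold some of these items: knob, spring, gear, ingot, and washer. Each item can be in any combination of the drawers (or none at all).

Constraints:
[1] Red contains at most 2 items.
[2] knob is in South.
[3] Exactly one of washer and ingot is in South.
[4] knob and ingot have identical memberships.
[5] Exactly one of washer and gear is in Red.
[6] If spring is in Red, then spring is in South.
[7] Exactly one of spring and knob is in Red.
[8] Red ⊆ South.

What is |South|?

4

From (2): knob ∈ South.
(4): ingot matches knob: ingot ∈ South.
(3) (exactly one): washer ∉ South.
(8) contrapositive: washer ∉ Red.
(5) (exactly one): gear ∈ Red.
(8) with gear ∈ Red: gear ∈ South.
Suppose knob ∈ Red: no assignment then satisfies all the clues, so knob ∉ Red.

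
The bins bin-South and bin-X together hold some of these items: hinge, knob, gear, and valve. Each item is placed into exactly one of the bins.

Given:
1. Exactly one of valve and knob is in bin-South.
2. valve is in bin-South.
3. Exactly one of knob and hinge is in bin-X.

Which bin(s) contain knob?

knob: bin-X

From (2): valve ∈ bin-South.
(1) (exactly one): knob ∉ bin-South.
Only one bin left: knob ∈ bin-X.
(3) (exactly one): hinge ∉ bin-X.
Only one bin left: hinge ∈ bin-South.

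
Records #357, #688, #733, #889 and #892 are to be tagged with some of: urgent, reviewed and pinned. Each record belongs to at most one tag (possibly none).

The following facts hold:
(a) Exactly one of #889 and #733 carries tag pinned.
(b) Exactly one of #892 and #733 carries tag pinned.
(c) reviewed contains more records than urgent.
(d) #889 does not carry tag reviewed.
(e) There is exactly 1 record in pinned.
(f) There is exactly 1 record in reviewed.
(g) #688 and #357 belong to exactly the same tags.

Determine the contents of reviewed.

reviewed = {#892}

From (d): #889 ∉ reviewed.
Suppose #357 ∈ reviewed: no assignment then satisfies all the clues, so #357 ∉ reviewed.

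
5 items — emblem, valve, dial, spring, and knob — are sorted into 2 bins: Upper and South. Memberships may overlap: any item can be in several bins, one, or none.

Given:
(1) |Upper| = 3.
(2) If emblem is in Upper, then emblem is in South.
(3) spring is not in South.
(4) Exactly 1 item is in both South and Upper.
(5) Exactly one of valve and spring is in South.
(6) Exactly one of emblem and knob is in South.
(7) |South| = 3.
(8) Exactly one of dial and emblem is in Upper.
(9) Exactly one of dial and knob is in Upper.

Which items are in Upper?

Upper = {emblem, knob, spring}

From (3): spring ∉ South.
(5) (exactly one): valve ∈ South.
Suppose emblem ∉ Upper: no assignment then satisfies all the clues, so emblem ∈ Upper.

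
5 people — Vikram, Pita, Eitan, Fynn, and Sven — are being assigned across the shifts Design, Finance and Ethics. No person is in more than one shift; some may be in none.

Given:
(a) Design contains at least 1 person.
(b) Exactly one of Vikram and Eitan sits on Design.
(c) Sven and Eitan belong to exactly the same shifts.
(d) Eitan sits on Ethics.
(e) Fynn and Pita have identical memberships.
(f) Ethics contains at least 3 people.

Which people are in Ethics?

Ethics = {Eitan, Fynn, Pita, Sven}

From (d): Eitan ∈ Ethics.
(b) (exactly one): Vikram ∈ Design.
(c): Sven matches Eitan: Sven ∉ Design.
(c): Sven matches Eitan: Sven ∉ Finance.
(c): Sven matches Eitan: Sven ∈ Ethics.
Suppose Pita ∉ Ethics: no assignment then satisfies all the clues, so Pita ∈ Ethics.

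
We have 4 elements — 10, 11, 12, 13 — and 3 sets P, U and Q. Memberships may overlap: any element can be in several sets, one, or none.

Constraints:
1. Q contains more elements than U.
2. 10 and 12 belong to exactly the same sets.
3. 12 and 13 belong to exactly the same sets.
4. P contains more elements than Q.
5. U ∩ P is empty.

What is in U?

U = {}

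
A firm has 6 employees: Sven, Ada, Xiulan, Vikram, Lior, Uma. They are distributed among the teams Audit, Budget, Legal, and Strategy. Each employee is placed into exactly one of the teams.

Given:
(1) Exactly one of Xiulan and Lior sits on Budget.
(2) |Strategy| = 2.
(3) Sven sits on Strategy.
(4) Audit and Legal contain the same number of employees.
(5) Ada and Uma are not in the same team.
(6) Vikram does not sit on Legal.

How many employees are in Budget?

2

From (3): Sven ∈ Strategy.
From (6): Vikram ∉ Legal.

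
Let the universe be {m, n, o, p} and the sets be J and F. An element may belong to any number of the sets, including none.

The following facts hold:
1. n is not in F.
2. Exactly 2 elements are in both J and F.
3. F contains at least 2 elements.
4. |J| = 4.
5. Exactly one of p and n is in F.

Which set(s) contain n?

n: J

From (1): n ∉ F.
(4): only 4 candidates remain for J, so all are in.
(5) (exactly one): p ∈ F.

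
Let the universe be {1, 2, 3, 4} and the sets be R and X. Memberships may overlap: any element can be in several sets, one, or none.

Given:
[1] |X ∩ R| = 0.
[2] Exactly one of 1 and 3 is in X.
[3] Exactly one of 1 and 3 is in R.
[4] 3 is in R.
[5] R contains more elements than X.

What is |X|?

1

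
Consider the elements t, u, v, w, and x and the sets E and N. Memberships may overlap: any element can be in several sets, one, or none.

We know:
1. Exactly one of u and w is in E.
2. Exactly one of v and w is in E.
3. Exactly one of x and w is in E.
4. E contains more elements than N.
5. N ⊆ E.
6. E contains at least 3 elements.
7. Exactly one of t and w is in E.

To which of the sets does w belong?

w: none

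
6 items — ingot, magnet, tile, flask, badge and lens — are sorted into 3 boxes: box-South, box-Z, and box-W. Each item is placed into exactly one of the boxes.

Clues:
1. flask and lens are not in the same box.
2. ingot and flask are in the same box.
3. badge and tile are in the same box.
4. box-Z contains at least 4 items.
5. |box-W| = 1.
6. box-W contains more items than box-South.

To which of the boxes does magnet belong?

magnet: box-Z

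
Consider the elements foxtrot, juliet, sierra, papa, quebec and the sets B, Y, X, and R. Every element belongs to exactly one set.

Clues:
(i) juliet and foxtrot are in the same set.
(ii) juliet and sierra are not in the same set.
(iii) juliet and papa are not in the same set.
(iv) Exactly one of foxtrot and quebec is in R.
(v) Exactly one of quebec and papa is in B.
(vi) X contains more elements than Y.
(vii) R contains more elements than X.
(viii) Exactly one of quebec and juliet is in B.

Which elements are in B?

B = {quebec, sierra}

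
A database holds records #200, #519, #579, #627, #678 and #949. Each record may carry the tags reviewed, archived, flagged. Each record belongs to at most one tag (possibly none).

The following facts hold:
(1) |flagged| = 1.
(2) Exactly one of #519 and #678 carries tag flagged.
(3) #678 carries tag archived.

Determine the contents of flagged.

From (3): #678 ∈ archived.
(2) (exactly one): #519 ∈ flagged.
(1): flagged already has 1, so the rest are out.

flagged = {#519}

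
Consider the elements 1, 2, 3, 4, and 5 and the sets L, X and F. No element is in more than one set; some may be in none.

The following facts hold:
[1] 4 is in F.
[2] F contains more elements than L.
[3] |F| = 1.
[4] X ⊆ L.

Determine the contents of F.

From (1): 4 ∈ F.
(3): F already has 1, so the rest are out.

F = {4}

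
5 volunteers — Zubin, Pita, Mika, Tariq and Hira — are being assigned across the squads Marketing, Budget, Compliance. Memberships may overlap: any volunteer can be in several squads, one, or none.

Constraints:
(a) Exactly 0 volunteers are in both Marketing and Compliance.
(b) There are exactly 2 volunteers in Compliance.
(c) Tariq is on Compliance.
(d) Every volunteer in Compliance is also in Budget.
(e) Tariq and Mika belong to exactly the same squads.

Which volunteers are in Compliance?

From (c): Tariq ∈ Compliance.
(d) with Tariq ∈ Compliance: Tariq ∈ Budget.
(e): Mika matches Tariq: Mika ∈ Budget.
(e): Mika matches Tariq: Mika ∈ Compliance.
(b): Compliance already has 2, so the rest are out.

Compliance = {Mika, Tariq}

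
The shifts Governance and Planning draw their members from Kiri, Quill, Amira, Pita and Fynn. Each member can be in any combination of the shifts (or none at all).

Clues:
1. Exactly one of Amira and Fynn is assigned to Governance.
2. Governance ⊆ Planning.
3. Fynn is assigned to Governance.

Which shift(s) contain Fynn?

From (3): Fynn ∈ Governance.
(1) (exactly one): Amira ∉ Governance.
(2) with Fynn ∈ Governance: Fynn ∈ Planning.

Fynn: Governance, Planning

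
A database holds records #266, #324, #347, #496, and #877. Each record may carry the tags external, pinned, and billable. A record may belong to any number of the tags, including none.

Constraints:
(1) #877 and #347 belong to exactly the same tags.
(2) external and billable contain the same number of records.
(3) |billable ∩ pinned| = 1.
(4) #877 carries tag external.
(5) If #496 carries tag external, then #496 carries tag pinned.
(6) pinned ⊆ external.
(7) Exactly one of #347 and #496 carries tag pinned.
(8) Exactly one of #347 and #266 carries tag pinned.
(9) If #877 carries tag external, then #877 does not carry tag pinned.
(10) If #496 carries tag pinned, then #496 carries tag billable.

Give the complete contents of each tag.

From (4): #877 ∈ external.
(1): #347 matches #877: #347 ∈ external.
(9): #877 ∉ pinned.
(1): #347 matches #877: #347 ∉ pinned.
(7) (exactly one): #496 ∈ pinned.
(8) (exactly one): #266 ∈ pinned.
(10): #496 ∈ billable.
(6) with #266 ∈ pinned: #266 ∈ external.
(6) with #496 ∈ pinned: #496 ∈ external.
Suppose #266 ∈ billable: no assignment then satisfies all the clues, so #266 ∉ billable.

external = {#266, #347, #496, #877}; pinned = {#266, #496}; billable = {#324, #347, #496, #877}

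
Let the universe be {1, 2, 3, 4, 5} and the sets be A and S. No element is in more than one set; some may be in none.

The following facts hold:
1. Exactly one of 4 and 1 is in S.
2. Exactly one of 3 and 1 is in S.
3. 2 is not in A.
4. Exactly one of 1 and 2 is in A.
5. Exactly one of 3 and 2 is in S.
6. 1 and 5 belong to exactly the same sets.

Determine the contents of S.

From (3): 2 ∉ A.
(4) (exactly one): 1 ∈ A.
(6): 5 matches 1: 5 ∈ A.
(1) (exactly one): 4 ∈ S.
(2) (exactly one): 3 ∈ S.
(5) (exactly one): 2 ∉ S.

S = {3, 4}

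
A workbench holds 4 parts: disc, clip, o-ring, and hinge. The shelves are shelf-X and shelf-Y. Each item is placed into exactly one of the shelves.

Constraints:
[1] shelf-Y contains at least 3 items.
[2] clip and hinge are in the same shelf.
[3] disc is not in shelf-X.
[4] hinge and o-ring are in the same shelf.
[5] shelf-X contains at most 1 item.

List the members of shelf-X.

shelf-X = {}

From (3): disc ∉ shelf-X.
Only one shelf left: disc ∈ shelf-Y.
Suppose clip ∈ shelf-X: no assignment then satisfies all the clues, so clip ∉ shelf-X.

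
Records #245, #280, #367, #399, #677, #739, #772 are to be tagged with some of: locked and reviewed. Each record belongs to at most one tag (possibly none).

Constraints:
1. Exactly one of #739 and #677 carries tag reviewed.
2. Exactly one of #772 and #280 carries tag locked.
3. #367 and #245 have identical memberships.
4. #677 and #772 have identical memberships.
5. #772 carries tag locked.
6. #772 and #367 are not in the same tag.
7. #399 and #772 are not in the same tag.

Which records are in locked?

locked = {#677, #772}

From (5): #772 ∈ locked.
(2) (exactly one): #280 ∉ locked.
(4): #677 matches #772: #677 ∈ locked.
(6): #367 ∉ locked.
(7): #399 ∉ locked.
(1) (exactly one): #739 ∈ reviewed.
(3): #245 matches #367: #245 ∉ locked.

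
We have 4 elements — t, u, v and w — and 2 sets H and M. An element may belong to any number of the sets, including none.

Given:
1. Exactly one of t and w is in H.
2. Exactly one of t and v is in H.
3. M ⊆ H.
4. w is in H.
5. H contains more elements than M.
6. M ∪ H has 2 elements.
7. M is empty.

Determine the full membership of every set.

From (4): w ∈ H.
(1) (exactly one): t ∉ H.
(2) (exactly one): v ∈ H.
(3) contrapositive: t ∉ M.
(7): M already has 0, so the rest are out.
Suppose u ∈ H: no assignment then satisfies all the clues, so u ∉ H.

H = {v, w}; M = {}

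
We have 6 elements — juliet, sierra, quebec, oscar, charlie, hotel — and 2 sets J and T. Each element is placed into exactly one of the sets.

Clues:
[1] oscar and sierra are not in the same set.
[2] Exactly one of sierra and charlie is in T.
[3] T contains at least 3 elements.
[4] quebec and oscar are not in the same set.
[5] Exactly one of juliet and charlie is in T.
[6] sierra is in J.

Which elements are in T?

From (6): sierra ∈ J.
(1): oscar ∉ J.
(2) (exactly one): charlie ∈ T.
(5) (exactly one): juliet ∉ T.
Only one set left: juliet ∈ J.
Only one set left: oscar ∈ T.
(4): quebec ∉ T.
Only one set left: quebec ∈ J.
(3): only 3 candidates remain for T, so all are in.

T = {charlie, hotel, oscar}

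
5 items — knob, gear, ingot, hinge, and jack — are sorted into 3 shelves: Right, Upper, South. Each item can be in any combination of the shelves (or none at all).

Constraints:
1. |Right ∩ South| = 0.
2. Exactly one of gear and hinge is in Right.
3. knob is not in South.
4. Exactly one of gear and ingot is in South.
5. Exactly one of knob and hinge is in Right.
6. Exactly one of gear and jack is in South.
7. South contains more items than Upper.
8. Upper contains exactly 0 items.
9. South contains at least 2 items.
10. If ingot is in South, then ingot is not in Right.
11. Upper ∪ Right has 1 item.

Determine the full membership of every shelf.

Right = {hinge}; Upper = {}; South = {ingot, jack}

From (3): knob ∉ South.
(8): Upper already has 0, so the rest are out.
Suppose knob ∈ Right: no assignment then satisfies all the clues, so knob ∉ Right.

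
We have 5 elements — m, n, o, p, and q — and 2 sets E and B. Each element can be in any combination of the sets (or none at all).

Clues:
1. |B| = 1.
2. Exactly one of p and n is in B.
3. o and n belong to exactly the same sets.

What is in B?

B = {p}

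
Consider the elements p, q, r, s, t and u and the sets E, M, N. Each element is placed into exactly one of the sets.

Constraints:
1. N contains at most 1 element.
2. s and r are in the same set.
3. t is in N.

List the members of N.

From (3): t ∈ N.
(1): N already has 1, so the rest are out.

N = {t}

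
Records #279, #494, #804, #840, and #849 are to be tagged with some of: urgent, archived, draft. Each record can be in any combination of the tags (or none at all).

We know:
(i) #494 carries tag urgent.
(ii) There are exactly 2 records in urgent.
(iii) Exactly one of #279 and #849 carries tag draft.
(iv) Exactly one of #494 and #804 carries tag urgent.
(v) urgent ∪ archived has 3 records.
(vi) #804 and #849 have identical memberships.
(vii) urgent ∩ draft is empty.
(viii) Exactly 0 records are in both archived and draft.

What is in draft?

draft = {#804, #849}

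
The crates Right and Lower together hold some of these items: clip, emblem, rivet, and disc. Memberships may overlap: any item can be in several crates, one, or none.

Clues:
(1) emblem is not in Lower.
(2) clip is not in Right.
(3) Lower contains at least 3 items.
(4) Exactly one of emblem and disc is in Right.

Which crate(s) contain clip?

clip: Lower

From (1): emblem ∉ Lower.
From (2): clip ∉ Right.
(3): only 3 candidates remain for Lower, so all are in.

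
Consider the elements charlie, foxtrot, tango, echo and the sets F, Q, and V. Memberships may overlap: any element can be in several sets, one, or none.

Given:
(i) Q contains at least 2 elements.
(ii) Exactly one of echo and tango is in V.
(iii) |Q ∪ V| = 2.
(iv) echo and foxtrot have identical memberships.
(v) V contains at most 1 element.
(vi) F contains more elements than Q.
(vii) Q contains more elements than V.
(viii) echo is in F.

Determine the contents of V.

V = {tango}

From (viii): echo ∈ F.
(iv): foxtrot matches echo: foxtrot ∈ F.
Suppose charlie ∈ V: no assignment then satisfies all the clues, so charlie ∉ V.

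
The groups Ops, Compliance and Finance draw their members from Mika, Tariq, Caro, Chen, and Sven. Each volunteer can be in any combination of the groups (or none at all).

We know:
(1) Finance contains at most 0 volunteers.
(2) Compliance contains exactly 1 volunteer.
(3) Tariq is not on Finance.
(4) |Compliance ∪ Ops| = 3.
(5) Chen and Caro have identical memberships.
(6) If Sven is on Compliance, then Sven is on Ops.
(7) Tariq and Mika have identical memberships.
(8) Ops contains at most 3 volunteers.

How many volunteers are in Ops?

3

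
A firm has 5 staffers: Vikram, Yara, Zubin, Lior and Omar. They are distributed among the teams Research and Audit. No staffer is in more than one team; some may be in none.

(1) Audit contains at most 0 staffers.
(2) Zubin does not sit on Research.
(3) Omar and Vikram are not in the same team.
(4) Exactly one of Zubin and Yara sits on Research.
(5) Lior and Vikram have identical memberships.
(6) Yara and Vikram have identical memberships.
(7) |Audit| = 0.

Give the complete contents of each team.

Research = {Lior, Vikram, Yara}; Audit = {}

From (2): Zubin ∉ Research.
(1): Audit already has 0, so the rest are out.
(4) (exactly one): Yara ∈ Research.
(6): Vikram matches Yara: Vikram ∈ Research.
(3): Omar ∉ Research.
(5): Lior matches Vikram: Lior ∈ Research.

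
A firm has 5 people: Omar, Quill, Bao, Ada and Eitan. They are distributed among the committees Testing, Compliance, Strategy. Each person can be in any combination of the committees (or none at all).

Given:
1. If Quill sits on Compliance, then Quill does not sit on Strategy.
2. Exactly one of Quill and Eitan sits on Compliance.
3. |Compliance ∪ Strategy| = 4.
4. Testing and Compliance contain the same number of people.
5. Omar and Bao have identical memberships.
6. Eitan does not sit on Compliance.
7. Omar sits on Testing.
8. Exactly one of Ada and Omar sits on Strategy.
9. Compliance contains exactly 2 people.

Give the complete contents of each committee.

From (6): Eitan ∉ Compliance.
From (7): Omar ∈ Testing.
(2) (exactly one): Quill ∈ Compliance.
(5): Bao matches Omar: Bao ∈ Testing.
(1): Quill ∉ Strategy.
Suppose Omar ∈ Compliance: no assignment then satisfies all the clues, so Omar ∉ Compliance.

Testing = {Bao, Omar}; Compliance = {Ada, Quill}; Strategy = {Bao, Omar}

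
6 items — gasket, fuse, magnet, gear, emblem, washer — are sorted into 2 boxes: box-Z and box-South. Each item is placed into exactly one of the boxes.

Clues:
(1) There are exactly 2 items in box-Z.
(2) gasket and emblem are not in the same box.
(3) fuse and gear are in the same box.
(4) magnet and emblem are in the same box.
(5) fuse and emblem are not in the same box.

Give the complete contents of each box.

box-Z = {emblem, magnet}; box-South = {fuse, gasket, gear, washer}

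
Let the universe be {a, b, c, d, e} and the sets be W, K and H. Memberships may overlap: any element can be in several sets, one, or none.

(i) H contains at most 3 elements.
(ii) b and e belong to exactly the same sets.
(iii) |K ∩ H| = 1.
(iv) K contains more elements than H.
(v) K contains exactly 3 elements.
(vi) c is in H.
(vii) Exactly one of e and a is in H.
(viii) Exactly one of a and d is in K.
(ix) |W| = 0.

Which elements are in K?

K = {a, b, e}

From (vi): c ∈ H.
(ix): W already has 0, so the rest are out.
Suppose a ∉ K: no assignment then satisfies all the clues, so a ∈ K.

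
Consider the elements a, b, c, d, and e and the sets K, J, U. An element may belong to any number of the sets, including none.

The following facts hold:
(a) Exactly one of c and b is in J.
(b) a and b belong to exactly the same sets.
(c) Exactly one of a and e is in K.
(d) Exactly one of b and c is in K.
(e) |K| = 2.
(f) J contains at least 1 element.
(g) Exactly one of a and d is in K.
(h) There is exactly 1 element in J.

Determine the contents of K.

K = {a, b}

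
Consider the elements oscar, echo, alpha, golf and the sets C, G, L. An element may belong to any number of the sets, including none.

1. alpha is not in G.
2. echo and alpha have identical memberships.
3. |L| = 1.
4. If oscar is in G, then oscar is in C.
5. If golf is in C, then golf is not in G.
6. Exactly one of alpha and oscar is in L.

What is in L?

L = {oscar}

From (1): alpha ∉ G.
(2): echo matches alpha: echo ∉ G.
Suppose oscar ∉ L: no assignment then satisfies all the clues, so oscar ∈ L.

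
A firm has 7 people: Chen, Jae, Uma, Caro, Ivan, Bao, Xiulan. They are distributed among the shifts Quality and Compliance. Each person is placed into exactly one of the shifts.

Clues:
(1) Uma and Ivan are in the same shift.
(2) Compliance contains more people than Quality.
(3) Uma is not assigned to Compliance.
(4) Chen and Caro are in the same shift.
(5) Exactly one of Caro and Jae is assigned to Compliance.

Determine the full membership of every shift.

Quality = {Ivan, Jae, Uma}; Compliance = {Bao, Caro, Chen, Xiulan}

From (3): Uma ∉ Compliance.
(1): Ivan matches Uma: Ivan ∉ Compliance.
Only one shift left: Uma ∈ Quality.
Only one shift left: Ivan ∈ Quality.
Suppose Chen ∈ Quality: no assignment then satisfies all the clues, so Chen ∉ Quality.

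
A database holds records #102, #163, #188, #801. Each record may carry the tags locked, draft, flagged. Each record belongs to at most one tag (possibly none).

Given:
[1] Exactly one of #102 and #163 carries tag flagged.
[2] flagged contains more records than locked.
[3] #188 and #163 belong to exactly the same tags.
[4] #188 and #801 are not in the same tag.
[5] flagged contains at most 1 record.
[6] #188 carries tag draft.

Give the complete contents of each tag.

locked = {}; draft = {#163, #188}; flagged = {#102}

From (6): #188 ∈ draft.
(3): #163 matches #188: #163 ∉ locked.
(3): #163 matches #188: #163 ∈ draft.
(4): #801 ∉ draft.
(1) (exactly one): #102 ∈ flagged.
(5): flagged already has 1, so the rest are out.
Suppose #801 ∈ locked: no assignment then satisfies all the clues, so #801 ∉ locked.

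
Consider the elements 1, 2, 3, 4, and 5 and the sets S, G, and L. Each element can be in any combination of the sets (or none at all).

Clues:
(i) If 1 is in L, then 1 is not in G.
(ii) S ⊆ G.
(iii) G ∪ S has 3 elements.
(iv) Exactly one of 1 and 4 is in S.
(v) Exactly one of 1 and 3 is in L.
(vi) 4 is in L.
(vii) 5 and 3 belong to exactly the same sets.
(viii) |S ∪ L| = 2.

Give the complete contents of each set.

S = {4}; G = {3, 4, 5}; L = {1, 4}

From (vi): 4 ∈ L.
Suppose 1 ∈ S: no assignment then satisfies all the clues, so 1 ∉ S.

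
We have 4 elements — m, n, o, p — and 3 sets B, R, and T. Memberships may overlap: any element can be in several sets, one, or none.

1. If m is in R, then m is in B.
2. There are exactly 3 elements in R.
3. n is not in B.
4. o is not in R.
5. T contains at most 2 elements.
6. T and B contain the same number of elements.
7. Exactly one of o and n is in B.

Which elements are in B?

B = {m, o}

From (3): n ∉ B.
From (4): o ∉ R.
(2): only 3 candidates remain for R, so all are in.
(7) (exactly one): o ∈ B.
(1): m ∈ B.
Suppose p ∈ B: no assignment then satisfies all the clues, so p ∉ B.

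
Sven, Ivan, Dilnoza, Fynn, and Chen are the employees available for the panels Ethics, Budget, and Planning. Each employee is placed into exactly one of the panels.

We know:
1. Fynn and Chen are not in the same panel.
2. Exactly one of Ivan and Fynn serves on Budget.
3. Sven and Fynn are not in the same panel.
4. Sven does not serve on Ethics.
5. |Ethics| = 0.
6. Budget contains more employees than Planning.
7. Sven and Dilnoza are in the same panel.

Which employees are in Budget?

Budget = {Chen, Dilnoza, Ivan, Sven}

From (4): Sven ∉ Ethics.
(5): Ethics already has 0, so the rest are out.
Suppose Sven ∉ Budget: no assignment then satisfies all the clues, so Sven ∈ Budget.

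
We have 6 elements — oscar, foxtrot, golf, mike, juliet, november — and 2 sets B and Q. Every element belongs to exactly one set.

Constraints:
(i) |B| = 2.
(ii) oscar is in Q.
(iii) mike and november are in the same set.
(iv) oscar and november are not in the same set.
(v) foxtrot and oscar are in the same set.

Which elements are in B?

From (ii): oscar ∈ Q.
(iv): november ∉ Q.
(v): foxtrot matches oscar: foxtrot ∉ B.
(v): foxtrot matches oscar: foxtrot ∈ Q.
Only one set left: november ∈ B.
(iii): mike matches november: mike ∈ B.
(i): B already has 2, so the rest are out.
Only one set left: golf ∈ Q.
Only one set left: juliet ∈ Q.

B = {mike, november}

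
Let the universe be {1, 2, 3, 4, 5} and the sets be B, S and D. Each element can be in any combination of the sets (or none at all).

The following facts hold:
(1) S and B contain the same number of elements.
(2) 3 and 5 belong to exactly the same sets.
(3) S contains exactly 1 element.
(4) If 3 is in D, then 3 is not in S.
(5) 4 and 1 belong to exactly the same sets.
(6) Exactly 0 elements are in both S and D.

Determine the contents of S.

S = {2}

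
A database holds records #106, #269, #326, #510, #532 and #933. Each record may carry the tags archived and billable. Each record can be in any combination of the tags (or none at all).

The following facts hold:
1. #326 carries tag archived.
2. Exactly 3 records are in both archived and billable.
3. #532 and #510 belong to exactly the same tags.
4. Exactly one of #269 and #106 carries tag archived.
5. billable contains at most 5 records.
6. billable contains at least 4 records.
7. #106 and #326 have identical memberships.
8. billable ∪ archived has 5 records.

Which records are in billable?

From (1): #326 ∈ archived.
(7): #106 matches #326: #106 ∈ archived.
(4) (exactly one): #269 ∉ archived.
Suppose #106 ∉ billable: no assignment then satisfies all the clues, so #106 ∈ billable.

billable = {#106, #326, #510, #532, #933}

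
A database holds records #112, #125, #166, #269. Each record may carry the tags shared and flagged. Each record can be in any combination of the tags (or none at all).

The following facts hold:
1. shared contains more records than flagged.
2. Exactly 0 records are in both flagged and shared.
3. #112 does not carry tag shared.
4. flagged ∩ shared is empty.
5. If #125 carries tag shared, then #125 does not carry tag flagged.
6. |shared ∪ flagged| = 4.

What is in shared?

shared = {#125, #166, #269}

From (3): #112 ∉ shared.
Suppose #125 ∉ shared: no assignment then satisfies all the clues, so #125 ∈ shared.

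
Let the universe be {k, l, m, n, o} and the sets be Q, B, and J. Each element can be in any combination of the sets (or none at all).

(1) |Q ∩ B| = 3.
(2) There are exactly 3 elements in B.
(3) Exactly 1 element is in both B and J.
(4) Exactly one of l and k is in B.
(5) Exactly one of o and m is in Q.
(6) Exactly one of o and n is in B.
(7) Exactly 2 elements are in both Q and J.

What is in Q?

Q = {k, l, m, n}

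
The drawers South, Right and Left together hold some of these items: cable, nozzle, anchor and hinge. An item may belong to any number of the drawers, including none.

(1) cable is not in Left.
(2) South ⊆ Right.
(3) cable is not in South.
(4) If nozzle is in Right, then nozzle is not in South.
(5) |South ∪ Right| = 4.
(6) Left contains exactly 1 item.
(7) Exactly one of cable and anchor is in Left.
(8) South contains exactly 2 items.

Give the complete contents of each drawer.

South = {anchor, hinge}; Right = {anchor, cable, hinge, nozzle}; Left = {anchor}

From (1): cable ∉ Left.
From (3): cable ∉ South.
(7) (exactly one): anchor ∈ Left.
(6): Left already has 1, so the rest are out.
Suppose cable ∉ Right: no assignment then satisfies all the clues, so cable ∈ Right.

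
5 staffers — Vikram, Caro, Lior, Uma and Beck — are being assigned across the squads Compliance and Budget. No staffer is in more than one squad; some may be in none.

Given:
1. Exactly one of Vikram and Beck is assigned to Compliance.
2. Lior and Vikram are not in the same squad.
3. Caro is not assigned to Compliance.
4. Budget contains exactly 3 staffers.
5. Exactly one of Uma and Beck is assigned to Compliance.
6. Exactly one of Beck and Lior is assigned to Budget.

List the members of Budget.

From (3): Caro ∉ Compliance.
Suppose Vikram ∈ Budget: no assignment then satisfies all the clues, so Vikram ∉ Budget.

Budget = {Caro, Lior, Uma}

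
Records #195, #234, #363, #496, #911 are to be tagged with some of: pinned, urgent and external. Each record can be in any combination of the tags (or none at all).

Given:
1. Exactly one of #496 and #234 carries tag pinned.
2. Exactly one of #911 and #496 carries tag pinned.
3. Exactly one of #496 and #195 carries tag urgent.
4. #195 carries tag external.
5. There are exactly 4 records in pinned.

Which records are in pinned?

pinned = {#195, #234, #363, #911}

From (4): #195 ∈ external.
Suppose #195 ∉ pinned: no assignment then satisfies all the clues, so #195 ∈ pinned.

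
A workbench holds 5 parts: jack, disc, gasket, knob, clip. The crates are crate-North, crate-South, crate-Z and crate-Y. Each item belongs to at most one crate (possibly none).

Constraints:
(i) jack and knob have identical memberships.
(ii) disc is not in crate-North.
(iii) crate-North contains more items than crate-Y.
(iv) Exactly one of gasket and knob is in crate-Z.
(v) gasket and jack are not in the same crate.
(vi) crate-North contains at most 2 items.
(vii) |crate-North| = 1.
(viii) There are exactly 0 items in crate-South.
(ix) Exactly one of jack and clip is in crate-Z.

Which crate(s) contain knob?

knob: crate-Z

From (ii): disc ∉ crate-North.
(viii): crate-South already has 0, so the rest are out.
Suppose knob ∈ crate-North: no assignment then satisfies all the clues, so knob ∉ crate-North.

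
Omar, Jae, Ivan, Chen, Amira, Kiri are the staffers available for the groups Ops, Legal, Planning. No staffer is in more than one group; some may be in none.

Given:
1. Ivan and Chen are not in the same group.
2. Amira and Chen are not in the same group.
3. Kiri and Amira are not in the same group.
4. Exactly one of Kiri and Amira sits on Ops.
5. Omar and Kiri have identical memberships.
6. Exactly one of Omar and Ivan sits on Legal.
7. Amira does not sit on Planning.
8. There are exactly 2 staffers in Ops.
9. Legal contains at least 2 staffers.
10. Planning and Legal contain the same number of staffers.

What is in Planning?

From (7): Amira ∉ Planning.
Suppose Omar ∈ Planning: no assignment then satisfies all the clues, so Omar ∉ Planning.

Planning = {Chen, Jae}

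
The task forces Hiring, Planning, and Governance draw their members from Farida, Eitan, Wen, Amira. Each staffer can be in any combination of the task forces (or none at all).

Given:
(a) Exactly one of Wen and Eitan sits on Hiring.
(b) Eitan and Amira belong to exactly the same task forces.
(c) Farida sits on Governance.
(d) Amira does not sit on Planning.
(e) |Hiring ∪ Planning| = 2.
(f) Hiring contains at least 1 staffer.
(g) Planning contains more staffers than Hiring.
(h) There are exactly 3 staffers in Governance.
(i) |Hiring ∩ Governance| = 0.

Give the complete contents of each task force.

From (c): Farida ∈ Governance.
From (d): Amira ∉ Planning.
(b): Eitan matches Amira: Eitan ∉ Planning.
Suppose Farida ∈ Hiring: no assignment then satisfies all the clues, so Farida ∉ Hiring.

Hiring = {Wen}; Planning = {Farida, Wen}; Governance = {Amira, Eitan, Farida}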